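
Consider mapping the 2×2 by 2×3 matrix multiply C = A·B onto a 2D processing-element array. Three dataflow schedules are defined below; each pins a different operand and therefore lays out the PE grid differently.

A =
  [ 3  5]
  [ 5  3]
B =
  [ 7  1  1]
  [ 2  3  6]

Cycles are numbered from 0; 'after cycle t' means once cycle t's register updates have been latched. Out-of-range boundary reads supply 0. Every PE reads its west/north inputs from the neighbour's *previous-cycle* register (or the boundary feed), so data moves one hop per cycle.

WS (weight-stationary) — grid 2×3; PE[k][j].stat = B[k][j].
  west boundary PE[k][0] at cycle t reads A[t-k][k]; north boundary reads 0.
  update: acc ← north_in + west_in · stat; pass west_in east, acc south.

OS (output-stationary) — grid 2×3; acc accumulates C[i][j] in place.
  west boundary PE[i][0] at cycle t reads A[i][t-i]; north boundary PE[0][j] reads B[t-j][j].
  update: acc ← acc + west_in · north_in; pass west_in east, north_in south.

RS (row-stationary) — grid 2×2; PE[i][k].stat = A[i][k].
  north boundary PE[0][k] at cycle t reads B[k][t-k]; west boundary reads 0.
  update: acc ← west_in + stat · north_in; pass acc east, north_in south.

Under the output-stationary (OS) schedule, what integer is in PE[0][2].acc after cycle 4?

PE[0][2].acc = 33

OS on a 2×3 grid — tracing PE[0][2] and its feeders:
  step 0 · PE0,1: acc=0; fwd→0 fwd↓0
  step 0 · PE0,2: acc=0; fwd→0 fwd↓0
  step 1 · PE0,1: acc=3; fwd→3 fwd↓1
  step 1 · PE0,2: acc=0; fwd→0 fwd↓0
  step 2 · PE0,1: acc=18; fwd→5 fwd↓3
  step 2 · PE0,2: acc=3; fwd→3 fwd↓1
  step 3 · PE0,1: acc=18; fwd→0 fwd↓0
  step 3 · PE0,2: acc=33; fwd→5 fwd↓6
  step 4 · PE0,1: acc=18; fwd→0 fwd↓0
  step 4 · PE0,2: acc=33; fwd→0 fwd↓0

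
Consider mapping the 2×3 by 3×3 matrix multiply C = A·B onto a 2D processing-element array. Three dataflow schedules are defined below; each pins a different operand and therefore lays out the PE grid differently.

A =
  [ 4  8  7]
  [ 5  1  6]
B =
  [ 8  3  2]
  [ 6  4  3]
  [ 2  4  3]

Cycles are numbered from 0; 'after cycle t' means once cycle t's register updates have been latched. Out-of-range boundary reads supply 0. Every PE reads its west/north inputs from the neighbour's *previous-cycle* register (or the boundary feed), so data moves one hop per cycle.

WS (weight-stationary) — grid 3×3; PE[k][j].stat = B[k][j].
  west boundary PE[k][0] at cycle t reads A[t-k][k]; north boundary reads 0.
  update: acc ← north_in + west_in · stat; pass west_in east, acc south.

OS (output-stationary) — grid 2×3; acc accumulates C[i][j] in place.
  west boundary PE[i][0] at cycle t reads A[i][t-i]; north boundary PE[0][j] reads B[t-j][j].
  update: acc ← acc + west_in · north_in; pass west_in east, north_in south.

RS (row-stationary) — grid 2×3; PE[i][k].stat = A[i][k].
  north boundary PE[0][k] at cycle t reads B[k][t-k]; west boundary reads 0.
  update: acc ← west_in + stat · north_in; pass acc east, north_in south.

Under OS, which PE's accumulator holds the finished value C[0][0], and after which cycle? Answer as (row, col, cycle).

OS — PE[0][0] is where C[0][0] collects:
  after 0 — PE[0][0] acc=32, pass-E 4, pass-S 8
  after 1 — PE[0][0] acc=80, pass-E 8, pass-S 6
  after 2 — PE[0][0] acc=94, pass-E 7, pass-S 2

(row, col, cycle) = (0, 0, 2)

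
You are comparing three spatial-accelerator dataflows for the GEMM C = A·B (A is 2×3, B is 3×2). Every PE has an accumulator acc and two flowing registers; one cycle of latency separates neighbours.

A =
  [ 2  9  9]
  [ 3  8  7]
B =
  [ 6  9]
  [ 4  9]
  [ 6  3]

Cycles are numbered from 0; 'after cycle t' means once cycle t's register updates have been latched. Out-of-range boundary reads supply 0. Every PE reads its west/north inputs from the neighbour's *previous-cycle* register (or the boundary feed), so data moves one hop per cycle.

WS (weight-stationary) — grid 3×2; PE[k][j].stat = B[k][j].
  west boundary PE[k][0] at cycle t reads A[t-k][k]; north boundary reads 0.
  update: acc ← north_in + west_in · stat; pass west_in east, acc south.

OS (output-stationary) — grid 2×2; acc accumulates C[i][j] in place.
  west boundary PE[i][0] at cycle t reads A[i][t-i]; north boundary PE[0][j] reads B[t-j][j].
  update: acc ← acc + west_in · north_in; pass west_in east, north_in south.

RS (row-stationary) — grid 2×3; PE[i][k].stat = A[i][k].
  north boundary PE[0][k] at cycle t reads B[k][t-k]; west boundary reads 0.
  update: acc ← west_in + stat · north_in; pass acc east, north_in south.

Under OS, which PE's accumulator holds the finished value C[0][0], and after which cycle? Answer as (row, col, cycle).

Under OS, C[0][0] lands at PE[0][0]:
  t=0 PE[0][0]: acc=12 h=2 v=6
  t=1 PE[0][0]: acc=48 h=9 v=4
  t=2 PE[0][0]: acc=102 h=9 v=6

(row, col, cycle) = (0, 0, 2)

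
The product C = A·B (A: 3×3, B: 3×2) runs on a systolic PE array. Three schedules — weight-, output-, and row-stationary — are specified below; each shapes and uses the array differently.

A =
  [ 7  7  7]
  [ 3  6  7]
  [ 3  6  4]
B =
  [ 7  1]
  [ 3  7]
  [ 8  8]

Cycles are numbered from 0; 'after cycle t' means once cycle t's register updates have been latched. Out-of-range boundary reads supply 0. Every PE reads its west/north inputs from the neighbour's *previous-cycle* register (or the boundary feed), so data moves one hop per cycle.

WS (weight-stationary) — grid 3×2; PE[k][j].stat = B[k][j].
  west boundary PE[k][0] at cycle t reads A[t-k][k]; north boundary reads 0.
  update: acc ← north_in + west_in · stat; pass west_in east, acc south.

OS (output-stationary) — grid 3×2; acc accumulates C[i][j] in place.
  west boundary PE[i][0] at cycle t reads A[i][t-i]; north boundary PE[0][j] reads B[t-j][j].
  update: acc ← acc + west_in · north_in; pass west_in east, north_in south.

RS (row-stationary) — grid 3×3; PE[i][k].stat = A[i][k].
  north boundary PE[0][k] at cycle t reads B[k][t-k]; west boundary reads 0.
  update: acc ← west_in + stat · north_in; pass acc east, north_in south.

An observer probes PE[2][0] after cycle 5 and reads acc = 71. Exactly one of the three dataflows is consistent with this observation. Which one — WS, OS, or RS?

— WS: 3×2; PE[2][0] trace:
  [0] (2,0) acc=0 (h:0 v:0)
  [1] (2,0) acc=0 (h:0 v:0)
  [2] (2,0) acc=126 (h:7 v:126)
  [3] (2,0) acc=95 (h:7 v:95)
  [4] (2,0) acc=71 (h:4 v:71)
  [5] (2,0) acc=0 (h:0 v:0)
— OS: 3×2; PE[2][0] trace:
  [0] (2,0) acc=0 (h:0 v:0)
  [1] (2,0) acc=0 (h:0 v:0)
  [2] (2,0) acc=21 (h:3 v:7)
  [3] (2,0) acc=39 (h:6 v:3)
  [4] (2,0) acc=71 (h:4 v:8)
  [5] (2,0) acc=71 (h:0 v:0)
— RS: 3×3; PE[2][0] trace:
  [0] (2,0) acc=0 (h:0 v:0)
  [1] (2,0) acc=0 (h:0 v:0)
  [2] (2,0) acc=21 (h:21 v:7)
  [3] (2,0) acc=3 (h:3 v:1)
  [4] (2,0) acc=0 (h:0 v:0)
  [5] (2,0) acc=0 (h:0 v:0)

dataflow = OS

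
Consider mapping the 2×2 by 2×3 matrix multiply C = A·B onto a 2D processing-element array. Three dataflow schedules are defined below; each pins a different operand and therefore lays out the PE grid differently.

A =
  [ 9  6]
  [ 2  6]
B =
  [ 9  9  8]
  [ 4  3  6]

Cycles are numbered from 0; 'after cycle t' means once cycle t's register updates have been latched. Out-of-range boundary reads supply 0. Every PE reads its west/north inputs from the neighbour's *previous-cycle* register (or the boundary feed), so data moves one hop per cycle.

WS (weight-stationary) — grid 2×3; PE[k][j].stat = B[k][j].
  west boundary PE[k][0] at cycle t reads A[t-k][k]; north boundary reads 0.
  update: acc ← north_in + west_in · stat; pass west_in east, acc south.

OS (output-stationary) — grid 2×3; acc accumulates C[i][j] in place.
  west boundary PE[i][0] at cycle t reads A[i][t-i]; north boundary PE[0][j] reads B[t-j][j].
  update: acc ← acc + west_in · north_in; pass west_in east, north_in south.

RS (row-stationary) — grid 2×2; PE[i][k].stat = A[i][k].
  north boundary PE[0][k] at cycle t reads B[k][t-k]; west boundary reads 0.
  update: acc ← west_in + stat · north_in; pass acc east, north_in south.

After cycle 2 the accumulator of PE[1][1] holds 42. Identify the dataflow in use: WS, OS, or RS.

WS [2×3] PE[1][1] across cycles:
  c0 r1c1: 0 / 0 / 0
  c1 r1c1: 0 / 0 / 0
  c2 r1c1: 99 / 6 / 99
OS [2×3] PE[1][1] across cycles:
  c0 r1c1: 0 / 0 / 0
  c1 r1c1: 0 / 0 / 0
  c2 r1c1: 18 / 2 / 9
RS [2×2] PE[1][1] across cycles:
  c0 r1c1: 0 / 0 / 0
  c1 r1c1: 0 / 0 / 0
  c2 r1c1: 42 / 42 / 4

dataflow = RS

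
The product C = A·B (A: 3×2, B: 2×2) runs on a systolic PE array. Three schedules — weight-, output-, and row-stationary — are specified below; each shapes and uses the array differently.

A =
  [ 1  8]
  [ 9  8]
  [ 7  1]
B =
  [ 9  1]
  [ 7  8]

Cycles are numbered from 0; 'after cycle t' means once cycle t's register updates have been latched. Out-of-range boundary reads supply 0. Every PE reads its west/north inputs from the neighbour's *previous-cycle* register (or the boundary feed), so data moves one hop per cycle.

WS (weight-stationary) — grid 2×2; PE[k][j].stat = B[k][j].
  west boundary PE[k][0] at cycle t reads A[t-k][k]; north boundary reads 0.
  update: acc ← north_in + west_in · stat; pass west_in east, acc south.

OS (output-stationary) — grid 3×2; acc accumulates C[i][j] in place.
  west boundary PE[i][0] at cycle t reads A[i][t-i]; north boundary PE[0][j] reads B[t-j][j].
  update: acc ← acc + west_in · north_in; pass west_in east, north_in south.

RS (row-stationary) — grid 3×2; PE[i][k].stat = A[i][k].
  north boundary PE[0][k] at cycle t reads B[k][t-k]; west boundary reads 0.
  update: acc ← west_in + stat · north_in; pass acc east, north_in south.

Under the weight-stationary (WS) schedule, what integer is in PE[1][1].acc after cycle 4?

PE[1][1].acc = 15

WS (2×2). Following PE[1][1] plus its west/north inputs:
  step 0 · PE0,1: acc=0; fwd→0 fwd↓0
  step 0 · PE1,0: acc=0; fwd→0 fwd↓0
  step 0 · PE1,1: acc=0; fwd→0 fwd↓0
  step 1 · PE0,1: acc=1; fwd→1 fwd↓1
  step 1 · PE1,0: acc=65; fwd→8 fwd↓65
  step 1 · PE1,1: acc=0; fwd→0 fwd↓0
  step 2 · PE0,1: acc=9; fwd→9 fwd↓9
  step 2 · PE1,0: acc=137; fwd→8 fwd↓137
  step 2 · PE1,1: acc=65; fwd→8 fwd↓65
  step 3 · PE0,1: acc=7; fwd→7 fwd↓7
  step 3 · PE1,0: acc=70; fwd→1 fwd↓70
  step 3 · PE1,1: acc=73; fwd→8 fwd↓73
  step 4 · PE0,1: acc=0; fwd→0 fwd↓0
  step 4 · PE1,0: acc=0; fwd→0 fwd↓0
  step 4 · PE1,1: acc=15; fwd→1 fwd↓15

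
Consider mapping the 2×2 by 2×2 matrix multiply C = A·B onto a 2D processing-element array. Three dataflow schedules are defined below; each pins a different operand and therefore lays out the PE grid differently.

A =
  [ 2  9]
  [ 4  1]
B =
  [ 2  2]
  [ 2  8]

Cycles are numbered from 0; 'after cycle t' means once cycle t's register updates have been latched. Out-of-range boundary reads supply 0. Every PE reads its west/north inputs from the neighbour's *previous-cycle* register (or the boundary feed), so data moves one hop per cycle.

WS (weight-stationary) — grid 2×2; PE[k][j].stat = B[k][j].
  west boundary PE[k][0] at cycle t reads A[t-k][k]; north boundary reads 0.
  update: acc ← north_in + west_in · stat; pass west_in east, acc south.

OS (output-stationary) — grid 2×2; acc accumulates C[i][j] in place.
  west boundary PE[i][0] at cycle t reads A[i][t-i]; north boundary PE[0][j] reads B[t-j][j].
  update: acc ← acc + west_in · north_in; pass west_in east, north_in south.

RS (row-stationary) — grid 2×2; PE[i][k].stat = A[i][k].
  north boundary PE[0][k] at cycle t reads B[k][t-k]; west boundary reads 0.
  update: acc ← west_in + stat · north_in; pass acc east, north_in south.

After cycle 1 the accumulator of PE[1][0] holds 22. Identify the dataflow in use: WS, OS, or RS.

WS (2×2 grid), PE[1][0]:
  @0  [1,0]  acc 0  |  →0  ↓0
  @1  [1,0]  acc 22  |  →9  ↓22
OS (2×2 grid), PE[1][0]:
  @0  [1,0]  acc 0  |  →0  ↓0
  @1  [1,0]  acc 8  |  →4  ↓2
RS (2×2 grid), PE[1][0]:
  @0  [1,0]  acc 0  |  →0  ↓0
  @1  [1,0]  acc 8  |  →8  ↓2

dataflow = WS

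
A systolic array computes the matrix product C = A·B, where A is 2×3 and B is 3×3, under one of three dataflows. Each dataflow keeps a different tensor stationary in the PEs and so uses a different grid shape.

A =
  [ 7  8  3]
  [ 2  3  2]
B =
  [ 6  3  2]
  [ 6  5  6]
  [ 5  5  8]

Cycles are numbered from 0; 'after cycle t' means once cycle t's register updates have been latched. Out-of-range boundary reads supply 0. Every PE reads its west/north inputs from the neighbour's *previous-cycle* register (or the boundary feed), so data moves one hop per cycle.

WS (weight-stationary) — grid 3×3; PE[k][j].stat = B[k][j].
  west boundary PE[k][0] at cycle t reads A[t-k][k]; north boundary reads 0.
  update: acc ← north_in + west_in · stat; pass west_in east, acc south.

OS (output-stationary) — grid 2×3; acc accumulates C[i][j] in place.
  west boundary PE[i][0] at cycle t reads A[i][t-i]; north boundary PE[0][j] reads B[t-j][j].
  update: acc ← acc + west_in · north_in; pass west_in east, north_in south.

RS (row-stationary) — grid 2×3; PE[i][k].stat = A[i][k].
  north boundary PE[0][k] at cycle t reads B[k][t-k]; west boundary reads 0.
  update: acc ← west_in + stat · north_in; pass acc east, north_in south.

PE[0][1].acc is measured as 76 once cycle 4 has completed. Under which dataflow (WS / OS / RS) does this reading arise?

dataflow = OS

WS (3×3 grid), PE[0][1]:
  step 0 · PE0,1: acc=0; fwd→0 fwd↓0
  step 1 · PE0,1: acc=21; fwd→7 fwd↓21
  step 2 · PE0,1: acc=6; fwd→2 fwd↓6
  step 3 · PE0,1: acc=0; fwd→0 fwd↓0
  step 4 · PE0,1: acc=0; fwd→0 fwd↓0
OS (2×3 grid), PE[0][1]:
  step 0 · PE0,1: acc=0; fwd→0 fwd↓0
  step 1 · PE0,1: acc=21; fwd→7 fwd↓3
  step 2 · PE0,1: acc=61; fwd→8 fwd↓5
  step 3 · PE0,1: acc=76; fwd→3 fwd↓5
  step 4 · PE0,1: acc=76; fwd→0 fwd↓0
RS (2×3 grid), PE[0][1]:
  step 0 · PE0,1: acc=0; fwd→0 fwd↓0
  step 1 · PE0,1: acc=90; fwd→90 fwd↓6
  step 2 · PE0,1: acc=61; fwd→61 fwd↓5
  step 3 · PE0,1: acc=62; fwd→62 fwd↓6
  step 4 · PE0,1: acc=0; fwd→0 fwd↓0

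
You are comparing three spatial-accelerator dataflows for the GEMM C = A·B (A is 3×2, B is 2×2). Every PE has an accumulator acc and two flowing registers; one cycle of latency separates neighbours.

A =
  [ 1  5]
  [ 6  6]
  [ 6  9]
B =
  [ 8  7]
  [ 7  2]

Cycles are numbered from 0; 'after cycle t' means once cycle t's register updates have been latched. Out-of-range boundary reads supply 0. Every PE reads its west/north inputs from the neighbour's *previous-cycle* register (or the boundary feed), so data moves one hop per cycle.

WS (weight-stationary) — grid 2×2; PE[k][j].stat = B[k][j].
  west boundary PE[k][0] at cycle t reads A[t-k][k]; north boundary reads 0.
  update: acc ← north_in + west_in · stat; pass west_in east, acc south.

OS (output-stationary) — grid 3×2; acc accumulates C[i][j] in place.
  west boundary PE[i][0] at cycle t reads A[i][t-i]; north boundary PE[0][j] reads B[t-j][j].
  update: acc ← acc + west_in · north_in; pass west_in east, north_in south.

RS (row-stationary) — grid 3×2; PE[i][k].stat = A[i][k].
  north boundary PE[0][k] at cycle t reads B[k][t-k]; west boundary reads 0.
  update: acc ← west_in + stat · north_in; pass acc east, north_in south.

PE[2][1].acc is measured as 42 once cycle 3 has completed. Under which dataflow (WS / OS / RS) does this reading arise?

— WS: 2×2 array has no PE[2][1].
OS [3×2] PE[2][1] across cycles:
  c0 r2c1: 0 / 0 / 0
  c1 r2c1: 0 / 0 / 0
  c2 r2c1: 0 / 0 / 0
  c3 r2c1: 42 / 6 / 7
RS [3×2] PE[2][1] across cycles:
  c0 r2c1: 0 / 0 / 0
  c1 r2c1: 0 / 0 / 0
  c2 r2c1: 0 / 0 / 0
  c3 r2c1: 111 / 111 / 7

dataflow = OS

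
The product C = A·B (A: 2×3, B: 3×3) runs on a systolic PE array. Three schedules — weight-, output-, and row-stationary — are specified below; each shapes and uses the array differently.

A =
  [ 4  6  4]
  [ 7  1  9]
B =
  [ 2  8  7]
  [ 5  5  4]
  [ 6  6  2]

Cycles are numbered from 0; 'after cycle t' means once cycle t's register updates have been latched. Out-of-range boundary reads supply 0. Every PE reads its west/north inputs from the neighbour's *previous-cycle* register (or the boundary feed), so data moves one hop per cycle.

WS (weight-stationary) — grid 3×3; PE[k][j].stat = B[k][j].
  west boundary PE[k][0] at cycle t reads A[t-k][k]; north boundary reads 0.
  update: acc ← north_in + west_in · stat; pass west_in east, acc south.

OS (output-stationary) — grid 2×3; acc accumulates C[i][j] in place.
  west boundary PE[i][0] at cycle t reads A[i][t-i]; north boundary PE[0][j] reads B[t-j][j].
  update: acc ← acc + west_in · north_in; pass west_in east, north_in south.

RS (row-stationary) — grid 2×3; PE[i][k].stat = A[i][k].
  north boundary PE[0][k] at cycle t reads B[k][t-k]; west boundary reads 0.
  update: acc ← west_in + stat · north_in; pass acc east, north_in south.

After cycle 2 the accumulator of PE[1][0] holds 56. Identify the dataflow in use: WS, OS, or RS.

dataflow = RS

Under WS (3×3), PE[1][0]:
  after 0 — PE[1][0] acc=0, pass-E 0, pass-S 0
  after 1 — PE[1][0] acc=38, pass-E 6, pass-S 38
  after 2 — PE[1][0] acc=19, pass-E 1, pass-S 19
Under OS (2×3), PE[1][0]:
  after 0 — PE[1][0] acc=0, pass-E 0, pass-S 0
  after 1 — PE[1][0] acc=14, pass-E 7, pass-S 2
  after 2 — PE[1][0] acc=19, pass-E 1, pass-S 5
Under RS (2×3), PE[1][0]:
  after 0 — PE[1][0] acc=0, pass-E 0, pass-S 0
  after 1 — PE[1][0] acc=14, pass-E 14, pass-S 2
  after 2 — PE[1][0] acc=56, pass-E 56, pass-S 8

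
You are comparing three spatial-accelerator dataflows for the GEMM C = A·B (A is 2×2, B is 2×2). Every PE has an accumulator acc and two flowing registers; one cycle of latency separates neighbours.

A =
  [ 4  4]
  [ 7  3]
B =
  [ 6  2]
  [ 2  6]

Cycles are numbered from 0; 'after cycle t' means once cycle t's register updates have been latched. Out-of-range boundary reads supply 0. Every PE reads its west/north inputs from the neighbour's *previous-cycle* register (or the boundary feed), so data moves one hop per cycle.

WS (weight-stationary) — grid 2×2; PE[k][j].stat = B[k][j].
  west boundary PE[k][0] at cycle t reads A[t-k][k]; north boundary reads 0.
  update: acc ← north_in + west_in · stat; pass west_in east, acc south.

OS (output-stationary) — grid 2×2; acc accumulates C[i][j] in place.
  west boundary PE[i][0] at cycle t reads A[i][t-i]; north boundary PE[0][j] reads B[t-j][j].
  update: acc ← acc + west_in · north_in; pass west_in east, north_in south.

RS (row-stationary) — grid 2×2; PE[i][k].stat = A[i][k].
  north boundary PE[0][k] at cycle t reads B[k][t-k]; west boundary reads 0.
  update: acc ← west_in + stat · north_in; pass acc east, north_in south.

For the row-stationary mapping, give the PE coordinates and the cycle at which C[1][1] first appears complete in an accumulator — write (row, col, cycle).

RS: C[1][1] accumulates in PE[1][1]:
  t=0 PE[1][1]: acc=0 h=0 v=0
  t=1 PE[1][1]: acc=0 h=0 v=0
  t=2 PE[1][1]: acc=48 h=48 v=2
  t=3 PE[1][1]: acc=32 h=32 v=6

(row, col, cycle) = (1, 1, 3)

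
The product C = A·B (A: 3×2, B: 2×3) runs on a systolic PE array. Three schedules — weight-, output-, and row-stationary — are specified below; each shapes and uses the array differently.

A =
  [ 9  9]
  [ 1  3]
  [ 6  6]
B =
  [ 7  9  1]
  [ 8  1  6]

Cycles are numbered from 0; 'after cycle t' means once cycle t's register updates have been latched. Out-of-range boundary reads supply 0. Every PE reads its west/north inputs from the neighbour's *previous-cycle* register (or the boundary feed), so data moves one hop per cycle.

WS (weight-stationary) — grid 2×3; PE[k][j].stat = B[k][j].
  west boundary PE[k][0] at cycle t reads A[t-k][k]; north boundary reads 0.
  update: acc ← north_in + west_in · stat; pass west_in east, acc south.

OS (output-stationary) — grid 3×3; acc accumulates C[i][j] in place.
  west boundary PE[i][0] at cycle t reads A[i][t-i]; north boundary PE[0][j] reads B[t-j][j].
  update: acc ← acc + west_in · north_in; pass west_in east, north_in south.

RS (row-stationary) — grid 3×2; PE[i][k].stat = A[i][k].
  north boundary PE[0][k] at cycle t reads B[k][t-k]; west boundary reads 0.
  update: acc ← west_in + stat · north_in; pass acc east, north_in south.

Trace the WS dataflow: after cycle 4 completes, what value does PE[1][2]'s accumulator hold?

PE[1][2].acc = 19

Tracing WS — 2×3 array, target PE[1][2]:
  0: (0,2).acc=0  regs=<0,0>
  0: (1,1).acc=0  regs=<0,0>
  0: (1,2).acc=0  regs=<0,0>
  1: (0,2).acc=0  regs=<0,0>
  1: (1,1).acc=0  regs=<0,0>
  1: (1,2).acc=0  regs=<0,0>
  2: (0,2).acc=9  regs=<9,9>
  2: (1,1).acc=90  regs=<9,90>
  2: (1,2).acc=0  regs=<0,0>
  3: (0,2).acc=1  regs=<1,1>
  3: (1,1).acc=12  regs=<3,12>
  3: (1,2).acc=63  regs=<9,63>
  4: (0,2).acc=6  regs=<6,6>
  4: (1,1).acc=60  regs=<6,60>
  4: (1,2).acc=19  regs=<3,19>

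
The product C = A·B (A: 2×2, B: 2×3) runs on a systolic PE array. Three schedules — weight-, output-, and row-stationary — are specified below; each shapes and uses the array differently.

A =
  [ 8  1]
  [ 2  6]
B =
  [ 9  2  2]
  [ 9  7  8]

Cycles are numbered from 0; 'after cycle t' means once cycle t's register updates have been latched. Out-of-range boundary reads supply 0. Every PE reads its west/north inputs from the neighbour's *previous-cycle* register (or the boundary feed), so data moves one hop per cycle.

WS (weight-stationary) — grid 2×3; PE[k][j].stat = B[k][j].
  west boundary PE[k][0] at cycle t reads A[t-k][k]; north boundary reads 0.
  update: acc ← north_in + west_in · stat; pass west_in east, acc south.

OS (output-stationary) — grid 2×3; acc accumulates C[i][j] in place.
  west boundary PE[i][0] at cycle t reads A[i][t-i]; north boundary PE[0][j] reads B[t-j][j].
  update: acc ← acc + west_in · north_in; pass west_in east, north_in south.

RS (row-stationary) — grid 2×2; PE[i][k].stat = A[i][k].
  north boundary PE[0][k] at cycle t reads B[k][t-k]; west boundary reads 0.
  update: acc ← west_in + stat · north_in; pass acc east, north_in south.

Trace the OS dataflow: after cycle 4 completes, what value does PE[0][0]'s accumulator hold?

OS (2×3). Following PE[0][0] plus its west/north inputs:
  step 0 · PE0,0: acc=72; fwd→8 fwd↓9
  step 1 · PE0,0: acc=81; fwd→1 fwd↓9
  step 2 · PE0,0: acc=81; fwd→0 fwd↓0
  step 3 · PE0,0: acc=81; fwd→0 fwd↓0
  step 4 · PE0,0: acc=81; fwd→0 fwd↓0

PE[0][0].acc = 81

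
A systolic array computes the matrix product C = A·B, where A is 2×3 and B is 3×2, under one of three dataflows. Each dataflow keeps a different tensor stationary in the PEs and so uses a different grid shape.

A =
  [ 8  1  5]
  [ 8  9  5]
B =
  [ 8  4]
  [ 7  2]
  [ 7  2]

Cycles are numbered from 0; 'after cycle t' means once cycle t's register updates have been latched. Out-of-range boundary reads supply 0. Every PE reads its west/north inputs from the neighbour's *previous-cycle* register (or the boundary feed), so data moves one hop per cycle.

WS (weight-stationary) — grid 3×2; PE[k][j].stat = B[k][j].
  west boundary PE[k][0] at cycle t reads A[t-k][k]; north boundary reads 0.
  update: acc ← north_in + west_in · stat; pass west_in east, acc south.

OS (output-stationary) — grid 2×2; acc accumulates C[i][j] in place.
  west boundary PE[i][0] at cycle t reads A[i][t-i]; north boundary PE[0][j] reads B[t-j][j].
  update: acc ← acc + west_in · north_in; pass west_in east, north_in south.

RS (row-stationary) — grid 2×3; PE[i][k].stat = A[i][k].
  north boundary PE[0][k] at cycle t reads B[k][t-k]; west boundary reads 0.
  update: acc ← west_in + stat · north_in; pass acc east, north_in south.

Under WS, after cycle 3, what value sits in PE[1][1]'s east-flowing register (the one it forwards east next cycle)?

register = 9

WS on a 3×2 grid — tracing PE[1][1] and its feeders:
  [0] (0,1) acc=0 (h:0 v:0)
  [0] (1,0) acc=0 (h:0 v:0)
  [0] (1,1) acc=0 (h:0 v:0)
  [1] (0,1) acc=32 (h:8 v:32)
  [1] (1,0) acc=71 (h:1 v:71)
  [1] (1,1) acc=0 (h:0 v:0)
  [2] (0,1) acc=32 (h:8 v:32)
  [2] (1,0) acc=127 (h:9 v:127)
  [2] (1,1) acc=34 (h:1 v:34)
  [3] (0,1) acc=0 (h:0 v:0)
  [3] (1,0) acc=0 (h:0 v:0)
  [3] (1,1) acc=50 (h:9 v:50)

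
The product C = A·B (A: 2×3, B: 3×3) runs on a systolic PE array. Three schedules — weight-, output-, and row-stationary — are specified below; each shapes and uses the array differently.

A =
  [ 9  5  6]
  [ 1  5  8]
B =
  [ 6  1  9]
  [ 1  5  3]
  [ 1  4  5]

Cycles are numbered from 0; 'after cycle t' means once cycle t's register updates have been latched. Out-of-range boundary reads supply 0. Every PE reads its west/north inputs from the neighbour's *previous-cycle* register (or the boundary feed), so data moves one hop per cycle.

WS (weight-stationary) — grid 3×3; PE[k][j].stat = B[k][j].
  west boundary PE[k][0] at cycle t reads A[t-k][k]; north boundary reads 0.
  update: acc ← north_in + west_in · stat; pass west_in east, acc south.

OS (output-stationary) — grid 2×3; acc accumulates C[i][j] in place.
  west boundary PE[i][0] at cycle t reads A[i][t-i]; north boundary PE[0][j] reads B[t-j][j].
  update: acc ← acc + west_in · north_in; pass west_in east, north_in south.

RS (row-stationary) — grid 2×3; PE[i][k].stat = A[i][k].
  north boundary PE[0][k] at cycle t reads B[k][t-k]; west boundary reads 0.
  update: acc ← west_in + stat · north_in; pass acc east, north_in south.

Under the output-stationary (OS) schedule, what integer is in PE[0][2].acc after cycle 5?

OS 2×3: PE[0][2] cycle-by-cycle (with neighbour feeds):
  t=0 PE[0][1]: acc=0 h=0 v=0
  t=0 PE[0][2]: acc=0 h=0 v=0
  t=1 PE[0][1]: acc=9 h=9 v=1
  t=1 PE[0][2]: acc=0 h=0 v=0
  t=2 PE[0][1]: acc=34 h=5 v=5
  t=2 PE[0][2]: acc=81 h=9 v=9
  t=3 PE[0][1]: acc=58 h=6 v=4
  t=3 PE[0][2]: acc=96 h=5 v=3
  t=4 PE[0][1]: acc=58 h=0 v=0
  t=4 PE[0][2]: acc=126 h=6 v=5
  t=5 PE[0][1]: acc=58 h=0 v=0
  t=5 PE[0][2]: acc=126 h=0 v=0

PE[0][2].acc = 126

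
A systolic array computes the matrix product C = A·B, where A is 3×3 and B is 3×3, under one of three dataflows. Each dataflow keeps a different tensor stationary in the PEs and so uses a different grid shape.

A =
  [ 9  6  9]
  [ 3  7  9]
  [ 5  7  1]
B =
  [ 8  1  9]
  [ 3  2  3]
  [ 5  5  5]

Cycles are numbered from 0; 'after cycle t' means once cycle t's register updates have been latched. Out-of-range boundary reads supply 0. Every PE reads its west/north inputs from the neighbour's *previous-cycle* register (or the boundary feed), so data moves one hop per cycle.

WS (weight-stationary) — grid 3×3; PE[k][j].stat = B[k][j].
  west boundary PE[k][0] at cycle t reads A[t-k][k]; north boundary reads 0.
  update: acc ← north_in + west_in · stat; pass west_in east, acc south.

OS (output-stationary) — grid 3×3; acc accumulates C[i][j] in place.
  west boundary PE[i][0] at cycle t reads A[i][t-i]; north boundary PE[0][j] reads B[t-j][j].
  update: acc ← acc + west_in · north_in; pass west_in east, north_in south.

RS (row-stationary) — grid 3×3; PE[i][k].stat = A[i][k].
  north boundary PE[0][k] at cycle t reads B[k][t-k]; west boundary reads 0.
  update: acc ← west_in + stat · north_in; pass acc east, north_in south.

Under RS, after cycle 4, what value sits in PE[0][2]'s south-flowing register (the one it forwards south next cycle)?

register = 5

RS (3×3). Following PE[0][2] plus its west/north inputs:
  cycle 0: PE[0][1] → acc 0, east 0, south 0
  cycle 0: PE[0][2] → acc 0, east 0, south 0
  cycle 1: PE[0][1] → acc 90, east 90, south 3
  cycle 1: PE[0][2] → acc 0, east 0, south 0
  cycle 2: PE[0][1] → acc 21, east 21, south 2
  cycle 2: PE[0][2] → acc 135, east 135, south 5
  cycle 3: PE[0][1] → acc 99, east 99, south 3
  cycle 3: PE[0][2] → acc 66, east 66, south 5
  cycle 4: PE[0][1] → acc 0, east 0, south 0
  cycle 4: PE[0][2] → acc 144, east 144, south 5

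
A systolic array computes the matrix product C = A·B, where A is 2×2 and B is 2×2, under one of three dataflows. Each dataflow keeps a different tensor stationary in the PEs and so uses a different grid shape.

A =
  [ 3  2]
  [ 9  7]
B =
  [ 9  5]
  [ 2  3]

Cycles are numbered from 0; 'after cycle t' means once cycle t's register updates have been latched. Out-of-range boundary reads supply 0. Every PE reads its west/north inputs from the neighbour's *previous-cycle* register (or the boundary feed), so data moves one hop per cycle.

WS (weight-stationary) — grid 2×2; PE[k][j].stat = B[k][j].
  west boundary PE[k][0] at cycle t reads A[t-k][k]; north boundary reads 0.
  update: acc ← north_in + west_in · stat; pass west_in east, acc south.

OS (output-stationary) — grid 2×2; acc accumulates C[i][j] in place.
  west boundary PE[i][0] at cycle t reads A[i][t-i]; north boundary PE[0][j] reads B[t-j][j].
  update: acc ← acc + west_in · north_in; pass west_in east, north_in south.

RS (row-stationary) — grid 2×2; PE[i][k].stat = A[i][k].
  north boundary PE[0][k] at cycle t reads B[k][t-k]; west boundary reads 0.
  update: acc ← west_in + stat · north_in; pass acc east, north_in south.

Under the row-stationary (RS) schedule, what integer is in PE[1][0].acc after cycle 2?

PE[1][0].acc = 45

Tracing RS — 2×2 array, target PE[1][0]:
  [0] (0,0) acc=27 (h:27 v:9)
  [0] (1,0) acc=0 (h:0 v:0)
  [1] (0,0) acc=15 (h:15 v:5)
  [1] (1,0) acc=81 (h:81 v:9)
  [2] (0,0) acc=0 (h:0 v:0)
  [2] (1,0) acc=45 (h:45 v:5)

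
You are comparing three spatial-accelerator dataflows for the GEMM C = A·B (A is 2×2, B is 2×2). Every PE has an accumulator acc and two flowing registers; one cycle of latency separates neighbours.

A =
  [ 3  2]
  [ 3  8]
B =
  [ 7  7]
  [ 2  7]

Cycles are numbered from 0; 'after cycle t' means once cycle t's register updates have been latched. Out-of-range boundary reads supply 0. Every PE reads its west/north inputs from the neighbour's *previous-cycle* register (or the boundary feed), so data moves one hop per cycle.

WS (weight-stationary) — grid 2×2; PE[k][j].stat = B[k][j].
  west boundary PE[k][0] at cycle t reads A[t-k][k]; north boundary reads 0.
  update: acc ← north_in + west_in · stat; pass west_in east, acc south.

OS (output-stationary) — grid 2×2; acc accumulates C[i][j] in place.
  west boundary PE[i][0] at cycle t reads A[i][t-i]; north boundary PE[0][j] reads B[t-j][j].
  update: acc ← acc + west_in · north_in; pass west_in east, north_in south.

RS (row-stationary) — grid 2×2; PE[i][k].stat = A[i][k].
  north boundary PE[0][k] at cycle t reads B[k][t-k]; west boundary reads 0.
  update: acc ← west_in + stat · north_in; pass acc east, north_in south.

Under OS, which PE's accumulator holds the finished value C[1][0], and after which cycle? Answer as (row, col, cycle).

Under OS, C[1][0] lands at PE[1][0]:
  [0] (1,0) acc=0 (h:0 v:0)
  [1] (1,0) acc=21 (h:3 v:7)
  [2] (1,0) acc=37 (h:8 v:2)

(row, col, cycle) = (1, 0, 2)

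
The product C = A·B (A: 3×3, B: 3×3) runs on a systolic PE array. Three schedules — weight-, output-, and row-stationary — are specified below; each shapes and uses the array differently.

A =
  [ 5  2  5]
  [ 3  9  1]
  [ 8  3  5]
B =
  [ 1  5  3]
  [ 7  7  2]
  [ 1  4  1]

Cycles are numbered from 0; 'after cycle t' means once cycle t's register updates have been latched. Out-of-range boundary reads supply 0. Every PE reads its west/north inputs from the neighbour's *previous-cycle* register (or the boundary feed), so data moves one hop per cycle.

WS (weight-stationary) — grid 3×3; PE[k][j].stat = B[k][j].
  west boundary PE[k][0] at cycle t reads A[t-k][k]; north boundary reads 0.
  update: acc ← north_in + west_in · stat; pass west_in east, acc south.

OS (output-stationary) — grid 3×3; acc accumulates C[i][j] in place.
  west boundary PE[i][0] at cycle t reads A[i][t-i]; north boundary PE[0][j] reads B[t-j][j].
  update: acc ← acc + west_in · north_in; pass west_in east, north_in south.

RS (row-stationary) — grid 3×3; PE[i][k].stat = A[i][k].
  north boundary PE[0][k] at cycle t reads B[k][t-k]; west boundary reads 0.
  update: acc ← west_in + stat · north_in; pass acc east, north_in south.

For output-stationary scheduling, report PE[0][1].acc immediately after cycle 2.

Tracing OS — 3×3 array, target PE[0][1]:
  @0  [0,0]  acc 5  |  →5  ↓1
  @0  [0,1]  acc 0  |  →0  ↓0
  @1  [0,0]  acc 19  |  →2  ↓7
  @1  [0,1]  acc 25  |  →5  ↓5
  @2  [0,0]  acc 24  |  →5  ↓1
  @2  [0,1]  acc 39  |  →2  ↓7

PE[0][1].acc = 39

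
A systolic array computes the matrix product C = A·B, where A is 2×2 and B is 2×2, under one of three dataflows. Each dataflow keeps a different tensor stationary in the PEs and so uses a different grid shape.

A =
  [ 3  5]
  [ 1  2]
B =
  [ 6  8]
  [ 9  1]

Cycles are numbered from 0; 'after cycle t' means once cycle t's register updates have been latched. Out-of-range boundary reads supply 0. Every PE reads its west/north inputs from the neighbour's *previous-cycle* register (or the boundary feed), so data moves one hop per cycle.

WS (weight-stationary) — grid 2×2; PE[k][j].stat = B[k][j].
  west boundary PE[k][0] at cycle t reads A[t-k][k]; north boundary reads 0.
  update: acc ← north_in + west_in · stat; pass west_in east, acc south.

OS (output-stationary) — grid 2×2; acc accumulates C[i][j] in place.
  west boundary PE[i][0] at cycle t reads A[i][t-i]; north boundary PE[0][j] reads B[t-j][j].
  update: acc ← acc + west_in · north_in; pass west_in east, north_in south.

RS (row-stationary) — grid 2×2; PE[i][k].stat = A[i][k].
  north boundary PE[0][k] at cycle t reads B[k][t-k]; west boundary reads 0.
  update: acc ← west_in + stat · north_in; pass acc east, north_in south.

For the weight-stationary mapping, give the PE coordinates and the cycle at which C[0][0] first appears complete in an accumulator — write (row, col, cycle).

Under WS, C[0][0] lands at PE[1][0]:
  t=0 PE[1][0]: acc=0 h=0 v=0
  t=1 PE[1][0]: acc=63 h=5 v=63

(row, col, cycle) = (1, 0, 1)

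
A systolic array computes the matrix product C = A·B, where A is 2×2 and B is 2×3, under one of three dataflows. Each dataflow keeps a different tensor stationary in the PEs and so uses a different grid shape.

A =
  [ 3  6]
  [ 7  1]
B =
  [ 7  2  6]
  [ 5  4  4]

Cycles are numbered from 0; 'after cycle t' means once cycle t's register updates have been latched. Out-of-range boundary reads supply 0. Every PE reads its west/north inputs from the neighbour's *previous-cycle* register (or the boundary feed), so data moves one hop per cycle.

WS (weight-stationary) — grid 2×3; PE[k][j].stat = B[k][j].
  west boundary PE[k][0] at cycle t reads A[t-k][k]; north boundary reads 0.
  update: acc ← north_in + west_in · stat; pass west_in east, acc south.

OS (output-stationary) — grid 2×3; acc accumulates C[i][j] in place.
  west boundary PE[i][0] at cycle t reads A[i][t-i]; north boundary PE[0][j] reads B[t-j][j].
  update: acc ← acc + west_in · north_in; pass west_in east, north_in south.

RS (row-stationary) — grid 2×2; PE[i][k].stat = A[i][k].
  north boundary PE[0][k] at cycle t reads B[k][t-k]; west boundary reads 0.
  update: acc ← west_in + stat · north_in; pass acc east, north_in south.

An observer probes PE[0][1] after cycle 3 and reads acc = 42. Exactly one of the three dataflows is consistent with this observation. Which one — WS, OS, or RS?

— WS: 2×3; PE[0][1] trace:
  0: (0,1).acc=0  regs=<0,0>
  1: (0,1).acc=6  regs=<3,6>
  2: (0,1).acc=14  regs=<7,14>
  3: (0,1).acc=0  regs=<0,0>
— OS: 2×3; PE[0][1] trace:
  0: (0,1).acc=0  regs=<0,0>
  1: (0,1).acc=6  regs=<3,2>
  2: (0,1).acc=30  regs=<6,4>
  3: (0,1).acc=30  regs=<0,0>
— RS: 2×2; PE[0][1] trace:
  0: (0,1).acc=0  regs=<0,0>
  1: (0,1).acc=51  regs=<51,5>
  2: (0,1).acc=30  regs=<30,4>
  3: (0,1).acc=42  regs=<42,4>

dataflow = RS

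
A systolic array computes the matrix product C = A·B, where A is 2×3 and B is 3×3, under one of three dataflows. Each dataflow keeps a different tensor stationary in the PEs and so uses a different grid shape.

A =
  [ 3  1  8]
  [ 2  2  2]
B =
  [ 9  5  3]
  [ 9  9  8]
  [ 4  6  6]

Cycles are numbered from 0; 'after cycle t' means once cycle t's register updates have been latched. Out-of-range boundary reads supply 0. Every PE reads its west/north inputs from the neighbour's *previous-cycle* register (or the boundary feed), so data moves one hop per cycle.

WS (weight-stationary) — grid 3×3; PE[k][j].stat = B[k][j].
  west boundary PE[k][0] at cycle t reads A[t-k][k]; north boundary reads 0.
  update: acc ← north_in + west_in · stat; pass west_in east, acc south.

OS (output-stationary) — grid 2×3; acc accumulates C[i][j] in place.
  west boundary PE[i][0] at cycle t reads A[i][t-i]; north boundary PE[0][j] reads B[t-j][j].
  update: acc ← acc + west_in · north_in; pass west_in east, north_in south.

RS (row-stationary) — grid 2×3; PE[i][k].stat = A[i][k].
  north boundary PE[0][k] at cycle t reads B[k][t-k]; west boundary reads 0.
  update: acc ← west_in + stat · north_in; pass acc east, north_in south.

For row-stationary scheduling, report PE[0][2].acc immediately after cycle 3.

PE[0][2].acc = 72

Tracing RS — 2×3 array, target PE[0][2]:
  after 0 — PE[0][1] acc=0, pass-E 0, pass-S 0
  after 0 — PE[0][2] acc=0, pass-E 0, pass-S 0
  after 1 — PE[0][1] acc=36, pass-E 36, pass-S 9
  after 1 — PE[0][2] acc=0, pass-E 0, pass-S 0
  after 2 — PE[0][1] acc=24, pass-E 24, pass-S 9
  after 2 — PE[0][2] acc=68, pass-E 68, pass-S 4
  after 3 — PE[0][1] acc=17, pass-E 17, pass-S 8
  after 3 — PE[0][2] acc=72, pass-E 72, pass-S 6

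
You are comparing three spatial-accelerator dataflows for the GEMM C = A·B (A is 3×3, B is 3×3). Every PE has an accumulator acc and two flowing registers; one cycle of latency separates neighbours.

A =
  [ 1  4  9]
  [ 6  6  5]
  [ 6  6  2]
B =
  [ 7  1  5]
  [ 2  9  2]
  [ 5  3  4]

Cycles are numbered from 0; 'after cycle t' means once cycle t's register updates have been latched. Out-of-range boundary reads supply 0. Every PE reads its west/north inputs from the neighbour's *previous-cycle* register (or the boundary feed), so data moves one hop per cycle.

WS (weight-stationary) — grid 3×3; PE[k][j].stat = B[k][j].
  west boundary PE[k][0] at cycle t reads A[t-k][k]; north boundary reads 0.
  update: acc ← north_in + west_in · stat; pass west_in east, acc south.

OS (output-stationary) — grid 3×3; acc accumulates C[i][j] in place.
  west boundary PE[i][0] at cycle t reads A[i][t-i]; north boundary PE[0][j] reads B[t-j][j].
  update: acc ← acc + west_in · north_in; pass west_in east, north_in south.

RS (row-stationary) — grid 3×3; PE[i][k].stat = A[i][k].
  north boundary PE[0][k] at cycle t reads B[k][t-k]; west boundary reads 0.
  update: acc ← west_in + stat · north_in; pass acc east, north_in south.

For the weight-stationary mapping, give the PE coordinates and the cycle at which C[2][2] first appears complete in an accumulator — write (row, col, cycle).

WS — PE[2][2] is where C[2][2] collects:
  [0] (2,2) acc=0 (h:0 v:0)
  [1] (2,2) acc=0 (h:0 v:0)
  [2] (2,2) acc=0 (h:0 v:0)
  [3] (2,2) acc=0 (h:0 v:0)
  [4] (2,2) acc=49 (h:9 v:49)
  [5] (2,2) acc=62 (h:5 v:62)
  [6] (2,2) acc=50 (h:2 v:50)

(row, col, cycle) = (2, 2, 6)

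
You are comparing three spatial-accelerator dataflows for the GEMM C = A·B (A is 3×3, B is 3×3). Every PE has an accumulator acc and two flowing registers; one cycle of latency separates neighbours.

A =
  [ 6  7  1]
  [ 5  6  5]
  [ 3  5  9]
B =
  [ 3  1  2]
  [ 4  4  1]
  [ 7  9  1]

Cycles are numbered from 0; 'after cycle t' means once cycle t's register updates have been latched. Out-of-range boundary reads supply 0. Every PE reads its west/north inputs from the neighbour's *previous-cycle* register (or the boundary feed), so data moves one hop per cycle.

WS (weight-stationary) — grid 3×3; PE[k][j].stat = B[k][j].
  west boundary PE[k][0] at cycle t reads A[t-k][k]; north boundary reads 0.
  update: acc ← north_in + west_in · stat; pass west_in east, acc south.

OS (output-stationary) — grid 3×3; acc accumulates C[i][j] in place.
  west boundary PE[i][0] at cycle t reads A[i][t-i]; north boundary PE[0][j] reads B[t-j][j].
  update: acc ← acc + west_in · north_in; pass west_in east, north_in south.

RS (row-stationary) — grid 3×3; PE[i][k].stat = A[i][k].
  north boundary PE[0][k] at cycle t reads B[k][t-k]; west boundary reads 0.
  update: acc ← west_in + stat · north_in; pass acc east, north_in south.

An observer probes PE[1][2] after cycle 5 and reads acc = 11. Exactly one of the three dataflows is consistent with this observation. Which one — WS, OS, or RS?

dataflow = WS

— WS: 3×3; PE[1][2] trace:
  0: (1,2).acc=0  regs=<0,0>
  1: (1,2).acc=0  regs=<0,0>
  2: (1,2).acc=0  regs=<0,0>
  3: (1,2).acc=19  regs=<7,19>
  4: (1,2).acc=16  regs=<6,16>
  5: (1,2).acc=11  regs=<5,11>
— OS: 3×3; PE[1][2] trace:
  0: (1,2).acc=0  regs=<0,0>
  1: (1,2).acc=0  regs=<0,0>
  2: (1,2).acc=0  regs=<0,0>
  3: (1,2).acc=10  regs=<5,2>
  4: (1,2).acc=16  regs=<6,1>
  5: (1,2).acc=21  regs=<5,1>
— RS: 3×3; PE[1][2] trace:
  0: (1,2).acc=0  regs=<0,0>
  1: (1,2).acc=0  regs=<0,0>
  2: (1,2).acc=0  regs=<0,0>
  3: (1,2).acc=74  regs=<74,7>
  4: (1,2).acc=74  regs=<74,9>
  5: (1,2).acc=21  regs=<21,1>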